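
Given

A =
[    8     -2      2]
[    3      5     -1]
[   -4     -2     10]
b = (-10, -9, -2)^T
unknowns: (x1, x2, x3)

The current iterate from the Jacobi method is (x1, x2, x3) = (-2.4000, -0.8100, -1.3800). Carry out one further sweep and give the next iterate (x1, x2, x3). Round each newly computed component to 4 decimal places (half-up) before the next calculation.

One sweep:
  x1 = (-10 - (-2)·-0.8100 - (2)·-1.3800) / (8) = -1.1075
  x2 = (-9 - (3)·-2.4000 - (-1)·-1.3800) / (5) = -0.6360
  x3 = (-2 - (-4)·-2.4000 - (-2)·-0.8100) / (10) = -1.3220

(-1.1075, -0.6360, -1.3220)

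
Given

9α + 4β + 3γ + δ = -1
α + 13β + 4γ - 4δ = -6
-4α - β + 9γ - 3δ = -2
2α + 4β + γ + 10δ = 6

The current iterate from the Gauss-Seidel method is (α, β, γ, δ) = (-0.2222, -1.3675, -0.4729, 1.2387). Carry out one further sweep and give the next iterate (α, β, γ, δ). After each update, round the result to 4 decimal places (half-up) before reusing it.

One sweep:
  α = (-1 - (4)·-1.3675 - (3)·-0.4729 - (1)·1.2387) / (9) = 0.5167
  β = (-6 - (1)·0.5167 - (4)·-0.4729 - (-4)·1.2387) / (13) = 0.0254
  γ = (-2 - (-4)·0.5167 - (-1)·0.0254 - (-3)·1.2387) / (9) = 0.4231
  δ = (6 - (2)·0.5167 - (4)·0.0254 - (1)·0.4231) / (10) = 0.4442

(0.5167, 0.0254, 0.4231, 0.4442)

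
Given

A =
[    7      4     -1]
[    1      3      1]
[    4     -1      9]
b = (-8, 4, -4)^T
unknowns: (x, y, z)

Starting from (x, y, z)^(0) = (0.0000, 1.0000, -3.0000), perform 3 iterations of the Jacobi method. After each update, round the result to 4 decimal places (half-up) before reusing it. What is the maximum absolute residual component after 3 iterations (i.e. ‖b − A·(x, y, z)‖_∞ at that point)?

1.2678

Iteration 1:
  x = (-8 - (4)·1.0000 - (-1)·-3.0000) / (7) = -2.1429
  y = (4 - (1)·0.0000 - (1)·-3.0000) / (3) = 2.3333
  z = (-4 - (4)·0.0000 - (-1)·1.0000) / (9) = -0.3333
Iteration 2:
  x = (-8 - (4)·2.3333 - (-1)·-0.3333) / (7) = -2.5238
  y = (4 - (1)·-2.1429 - (1)·-0.3333) / (3) = 2.1587
  z = (-4 - (4)·-2.1429 - (-1)·2.3333) / (9) = 0.7672
Iteration 3:
  x = (-8 - (4)·2.1587 - (-1)·0.7672) / (7) = -2.2668
  y = (4 - (1)·-2.5238 - (1)·0.7672) / (3) = 1.9189
  z = (-4 - (4)·-2.5238 - (-1)·2.1587) / (9) = 0.9171
Residual b − A·x = (1.1091, -0.4070, -1.2678); ∞-norm = 1.2678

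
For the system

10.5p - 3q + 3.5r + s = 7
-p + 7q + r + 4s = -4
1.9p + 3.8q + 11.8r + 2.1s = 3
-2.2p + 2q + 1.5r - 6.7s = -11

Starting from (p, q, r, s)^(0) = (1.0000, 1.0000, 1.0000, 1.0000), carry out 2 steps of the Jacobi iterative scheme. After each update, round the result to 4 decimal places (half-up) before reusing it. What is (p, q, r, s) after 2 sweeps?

Iteration 1:
  p = (7 - (-3)·1.0000 - (3.5)·1.0000 - (1)·1.0000) / (10.5) = 0.5238
  q = (-4 - (-1)·1.0000 - (1)·1.0000 - (4)·1.0000) / (7) = -1.1429
  r = (3 - (1.9)·1.0000 - (3.8)·1.0000 - (2.1)·1.0000) / (11.8) = -0.4068
  s = (-11 - (-2.2)·1.0000 - (2)·1.0000 - (1.5)·1.0000) / (-6.7) = 1.8358
Iteration 2:
  p = (7 - (-3)·-1.1429 - (3.5)·-0.4068 - (1)·1.8358) / (10.5) = 0.3009
  q = (-4 - (-1)·0.5238 - (1)·-0.4068 - (4)·1.8358) / (7) = -1.4875
  r = (3 - (1.9)·0.5238 - (3.8)·-1.1429 - (2.1)·1.8358) / (11.8) = 0.2112
  s = (-11 - (-2.2)·0.5238 - (2)·-1.1429 - (1.5)·-0.4068) / (-6.7) = 1.0376

(0.3009, -1.4875, 0.2112, 1.0376)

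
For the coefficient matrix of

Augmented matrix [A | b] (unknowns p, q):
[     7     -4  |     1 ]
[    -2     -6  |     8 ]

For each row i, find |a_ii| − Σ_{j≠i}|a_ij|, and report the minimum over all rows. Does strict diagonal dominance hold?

row 1: |7| − (4) = 3
row 2: |-6| − (2) = 4
minimum over rows = 3 → strictly diagonally dominant (convergence guaranteed)

3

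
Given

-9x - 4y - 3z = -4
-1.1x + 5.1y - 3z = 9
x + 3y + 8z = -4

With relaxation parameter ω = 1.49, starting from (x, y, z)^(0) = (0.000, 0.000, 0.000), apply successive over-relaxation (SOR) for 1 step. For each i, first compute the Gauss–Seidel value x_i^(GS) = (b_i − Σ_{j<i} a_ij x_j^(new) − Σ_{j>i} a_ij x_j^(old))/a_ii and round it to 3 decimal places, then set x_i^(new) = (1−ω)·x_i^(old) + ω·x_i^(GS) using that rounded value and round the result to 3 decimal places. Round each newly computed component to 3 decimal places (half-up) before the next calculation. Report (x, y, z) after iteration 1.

Iteration 1:
  x: GS value = (-4 - (-4)·0.000 - (-3)·0.000) / (-9) = 0.444;  x ← (1−ω)·0.000 + ω·0.444 = 0.662
  y: GS value = (9 - (-1.1)·0.662 - (-3)·0.000) / (5.1) = 1.907;  y ← (1−ω)·0.000 + ω·1.907 = 2.841
  z: GS value = (-4 - (1)·0.662 - (3)·2.841) / (8) = -1.648;  z ← (1−ω)·0.000 + ω·-1.648 = -2.456

(0.662, 2.841, -2.456)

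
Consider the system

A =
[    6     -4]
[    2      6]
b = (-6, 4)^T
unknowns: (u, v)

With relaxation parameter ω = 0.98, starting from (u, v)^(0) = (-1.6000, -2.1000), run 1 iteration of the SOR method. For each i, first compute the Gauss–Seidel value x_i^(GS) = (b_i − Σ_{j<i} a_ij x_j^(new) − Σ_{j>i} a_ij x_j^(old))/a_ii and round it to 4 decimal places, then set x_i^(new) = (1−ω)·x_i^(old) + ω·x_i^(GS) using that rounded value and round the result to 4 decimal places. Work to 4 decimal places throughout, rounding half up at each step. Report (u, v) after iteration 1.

(-2.3840, 1.3901)

Iteration 1:
  u: GS value = (-6 - (-4)·-2.1000) / (6) = -2.4000;  u ← (1−ω)·-1.6000 + ω·-2.4000 = -2.3840
  v: GS value = (4 - (2)·-2.3840) / (6) = 1.4613;  v ← (1−ω)·-2.1000 + ω·1.4613 = 1.3901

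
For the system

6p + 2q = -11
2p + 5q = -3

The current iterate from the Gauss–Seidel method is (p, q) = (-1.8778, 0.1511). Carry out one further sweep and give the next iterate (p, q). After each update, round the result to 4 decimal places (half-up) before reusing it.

One sweep:
  p = (-11 - (2)·0.1511) / (6) = -1.8837
  q = (-3 - (2)·-1.8837) / (5) = 0.1535

(-1.8837, 0.1535)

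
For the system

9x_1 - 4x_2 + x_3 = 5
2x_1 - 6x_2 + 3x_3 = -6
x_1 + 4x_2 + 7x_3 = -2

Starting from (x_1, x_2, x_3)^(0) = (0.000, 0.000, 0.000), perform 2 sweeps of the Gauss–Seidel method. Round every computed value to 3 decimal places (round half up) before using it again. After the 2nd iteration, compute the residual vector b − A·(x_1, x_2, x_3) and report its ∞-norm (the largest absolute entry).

1.311

Iteration 1:
  x_1 = (5 - (-4)·0.000 - (1)·0.000) / (9) = 0.556
  x_2 = (-6 - (2)·0.556 - (3)·0.000) / (-6) = 1.185
  x_3 = (-2 - (1)·0.556 - (4)·1.185) / (7) = -1.042
Iteration 2:
  x_1 = (5 - (-4)·1.185 - (1)·-1.042) / (9) = 1.198
  x_2 = (-6 - (2)·1.198 - (3)·-1.042) / (-6) = 0.878
  x_3 = (-2 - (1)·1.198 - (4)·0.878) / (7) = -0.959
Residual b − A·x = (-1.311, -0.251, 0.003); ∞-norm = 1.311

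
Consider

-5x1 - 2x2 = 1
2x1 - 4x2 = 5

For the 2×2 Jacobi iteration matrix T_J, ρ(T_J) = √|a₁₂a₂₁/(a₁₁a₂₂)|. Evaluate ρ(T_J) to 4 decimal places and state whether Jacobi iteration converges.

a₁₂a₂₁/(a₁₁a₂₂) = (-2)·(2) / ((-5)·(-4)) = -0.200000
ρ = √|-0.200000| = √0.200000 = 0.4472
ρ < 1, so Jacobi converges

0.4472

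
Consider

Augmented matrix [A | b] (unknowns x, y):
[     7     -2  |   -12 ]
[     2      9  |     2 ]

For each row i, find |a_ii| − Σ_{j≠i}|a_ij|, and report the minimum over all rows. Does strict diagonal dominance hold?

row 1: |7| − (2) = 5
row 2: |9| − (2) = 7
minimum over rows = 5 → strictly diagonally dominant (convergence guaranteed)

5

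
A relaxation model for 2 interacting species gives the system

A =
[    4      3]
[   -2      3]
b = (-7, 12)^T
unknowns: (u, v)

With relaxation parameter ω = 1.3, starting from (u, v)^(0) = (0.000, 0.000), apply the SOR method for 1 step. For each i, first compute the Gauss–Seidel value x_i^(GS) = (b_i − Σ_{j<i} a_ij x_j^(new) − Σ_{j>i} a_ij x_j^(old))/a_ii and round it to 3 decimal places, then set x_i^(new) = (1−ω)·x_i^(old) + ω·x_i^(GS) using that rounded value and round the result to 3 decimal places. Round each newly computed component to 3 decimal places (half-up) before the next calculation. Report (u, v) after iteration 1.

Iteration 1:
  u: GS value = (-7 - (3)·0.000) / (4) = -1.750;  u ← (1−ω)·0.000 + ω·-1.750 = -2.275
  v: GS value = (12 - (-2)·-2.275) / (3) = 2.483;  v ← (1−ω)·0.000 + ω·2.483 = 3.228

(-2.275, 3.228)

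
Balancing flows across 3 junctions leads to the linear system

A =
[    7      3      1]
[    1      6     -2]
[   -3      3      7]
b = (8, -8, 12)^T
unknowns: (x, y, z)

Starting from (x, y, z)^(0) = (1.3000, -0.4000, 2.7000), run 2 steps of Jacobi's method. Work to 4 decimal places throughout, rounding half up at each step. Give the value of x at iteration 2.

1.0724

Iteration 1:
  x = (8 - (3)·-0.4000 - (1)·2.7000) / (7) = 0.9286
  y = (-8 - (1)·1.3000 - (-2)·2.7000) / (6) = -0.6500
  z = (12 - (-3)·1.3000 - (3)·-0.4000) / (7) = 2.4429
Iteration 2:
  x = (8 - (3)·-0.6500 - (1)·2.4429) / (7) = 1.0724
  y = (-8 - (1)·0.9286 - (-2)·2.4429) / (6) = -0.6738
  z = (12 - (-3)·0.9286 - (3)·-0.6500) / (7) = 2.3908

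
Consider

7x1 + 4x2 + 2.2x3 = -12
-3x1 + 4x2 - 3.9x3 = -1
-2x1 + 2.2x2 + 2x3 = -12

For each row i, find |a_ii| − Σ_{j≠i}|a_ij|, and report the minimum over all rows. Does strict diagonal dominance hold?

row 1: |7| − (4+2.2) = 0.8
row 2: |4| − (3+3.9) = -2.9
row 3: |2| − (2+2.2) = -2.2
minimum over rows = -2.9 → not strictly diagonally dominant

-2.9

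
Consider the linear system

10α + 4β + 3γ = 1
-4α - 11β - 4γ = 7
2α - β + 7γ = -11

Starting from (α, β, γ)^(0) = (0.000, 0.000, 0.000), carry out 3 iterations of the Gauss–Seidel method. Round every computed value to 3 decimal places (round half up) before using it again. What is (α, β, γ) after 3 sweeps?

(0.797, -0.246, -1.834)

Iteration 1:
  α = (1 - (4)·0.000 - (3)·0.000) / (10) = 0.100
  β = (7 - (-4)·0.100 - (-4)·0.000) / (-11) = -0.673
  γ = (-11 - (2)·0.100 - (-1)·-0.673) / (7) = -1.696
Iteration 2:
  α = (1 - (4)·-0.673 - (3)·-1.696) / (10) = 0.878
  β = (7 - (-4)·0.878 - (-4)·-1.696) / (-11) = -0.339
  γ = (-11 - (2)·0.878 - (-1)·-0.339) / (7) = -1.871
Iteration 3:
  α = (1 - (4)·-0.339 - (3)·-1.871) / (10) = 0.797
  β = (7 - (-4)·0.797 - (-4)·-1.871) / (-11) = -0.246
  γ = (-11 - (2)·0.797 - (-1)·-0.246) / (7) = -1.834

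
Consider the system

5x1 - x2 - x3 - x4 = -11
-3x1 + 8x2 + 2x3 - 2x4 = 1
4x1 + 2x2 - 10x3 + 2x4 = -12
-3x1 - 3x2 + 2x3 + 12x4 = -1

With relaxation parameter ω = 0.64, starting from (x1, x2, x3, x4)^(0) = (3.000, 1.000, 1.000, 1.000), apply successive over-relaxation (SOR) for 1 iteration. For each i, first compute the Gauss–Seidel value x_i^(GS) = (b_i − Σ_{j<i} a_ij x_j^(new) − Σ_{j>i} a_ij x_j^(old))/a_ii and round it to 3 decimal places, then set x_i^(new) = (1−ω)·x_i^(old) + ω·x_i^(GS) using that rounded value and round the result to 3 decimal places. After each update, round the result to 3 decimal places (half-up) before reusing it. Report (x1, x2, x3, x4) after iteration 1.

(0.056, 0.453, 1.328, 0.247)

Iteration 1:
  x1: GS value = (-11 - (-1)·1.000 - (-1)·1.000 - (-1)·1.000) / (5) = -1.600;  x1 ← (1−ω)·3.000 + ω·-1.600 = 0.056
  x2: GS value = (1 - (-3)·0.056 - (2)·1.000 - (-2)·1.000) / (8) = 0.146;  x2 ← (1−ω)·1.000 + ω·0.146 = 0.453
  x3: GS value = (-12 - (4)·0.056 - (2)·0.453 - (2)·1.000) / (-10) = 1.513;  x3 ← (1−ω)·1.000 + ω·1.513 = 1.328
  x4: GS value = (-1 - (-3)·0.056 - (-3)·0.453 - (2)·1.328) / (12) = -0.177;  x4 ← (1−ω)·1.000 + ω·-0.177 = 0.247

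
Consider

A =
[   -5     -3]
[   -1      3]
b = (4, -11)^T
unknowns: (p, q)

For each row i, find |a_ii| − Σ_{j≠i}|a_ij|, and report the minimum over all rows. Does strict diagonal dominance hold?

row 1: |-5| − (3) = 2
row 2: |3| − (1) = 2
minimum over rows = 2 → strictly diagonally dominant (convergence guaranteed)

2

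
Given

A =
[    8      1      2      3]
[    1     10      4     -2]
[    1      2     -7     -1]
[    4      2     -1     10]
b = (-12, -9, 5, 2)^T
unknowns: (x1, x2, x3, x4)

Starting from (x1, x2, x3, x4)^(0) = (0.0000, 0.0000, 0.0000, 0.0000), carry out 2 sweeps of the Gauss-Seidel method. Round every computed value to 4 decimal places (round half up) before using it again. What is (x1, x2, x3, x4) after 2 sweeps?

Iteration 1:
  x1 = (-12 - (1)·0.0000 - (2)·0.0000 - (3)·0.0000) / (8) = -1.5000
  x2 = (-9 - (1)·-1.5000 - (4)·0.0000 - (-2)·0.0000) / (10) = -0.7500
  x3 = (5 - (1)·-1.5000 - (2)·-0.7500 - (-1)·0.0000) / (-7) = -1.1429
  x4 = (2 - (4)·-1.5000 - (2)·-0.7500 - (-1)·-1.1429) / (10) = 0.8357
Iteration 2:
  x1 = (-12 - (1)·-0.7500 - (2)·-1.1429 - (3)·0.8357) / (8) = -1.4339
  x2 = (-9 - (1)·-1.4339 - (4)·-1.1429 - (-2)·0.8357) / (10) = -0.1323
  x3 = (5 - (1)·-1.4339 - (2)·-0.1323 - (-1)·0.8357) / (-7) = -1.0763
  x4 = (2 - (4)·-1.4339 - (2)·-0.1323 - (-1)·-1.0763) / (10) = 0.6924

(-1.4339, -0.1323, -1.0763, 0.6924)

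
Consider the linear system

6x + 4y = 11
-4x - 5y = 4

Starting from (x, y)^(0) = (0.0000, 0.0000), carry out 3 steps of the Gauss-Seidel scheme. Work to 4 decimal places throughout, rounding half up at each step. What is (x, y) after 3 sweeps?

Iteration 1:
  x = (11 - (4)·0.0000) / (6) = 1.8333
  y = (4 - (-4)·1.8333) / (-5) = -2.2666
Iteration 2:
  x = (11 - (4)·-2.2666) / (6) = 3.3444
  y = (4 - (-4)·3.3444) / (-5) = -3.4755
Iteration 3:
  x = (11 - (4)·-3.4755) / (6) = 4.1503
  y = (4 - (-4)·4.1503) / (-5) = -4.1202

(4.1503, -4.1202)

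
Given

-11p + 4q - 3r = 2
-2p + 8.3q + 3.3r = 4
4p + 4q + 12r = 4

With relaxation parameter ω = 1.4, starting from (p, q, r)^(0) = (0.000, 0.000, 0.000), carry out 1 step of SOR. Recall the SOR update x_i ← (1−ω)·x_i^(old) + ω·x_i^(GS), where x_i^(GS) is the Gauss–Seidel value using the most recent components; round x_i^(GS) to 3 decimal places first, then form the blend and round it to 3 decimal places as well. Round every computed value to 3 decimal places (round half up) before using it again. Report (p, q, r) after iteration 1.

Iteration 1:
  p: GS value = (2 - (4)·0.000 - (-3)·0.000) / (-11) = -0.182;  p ← (1−ω)·0.000 + ω·-0.182 = -0.255
  q: GS value = (4 - (-2)·-0.255 - (3.3)·0.000) / (8.3) = 0.420;  q ← (1−ω)·0.000 + ω·0.420 = 0.588
  r: GS value = (4 - (4)·-0.255 - (4)·0.588) / (12) = 0.222;  r ← (1−ω)·0.000 + ω·0.222 = 0.311

(-0.255, 0.588, 0.311)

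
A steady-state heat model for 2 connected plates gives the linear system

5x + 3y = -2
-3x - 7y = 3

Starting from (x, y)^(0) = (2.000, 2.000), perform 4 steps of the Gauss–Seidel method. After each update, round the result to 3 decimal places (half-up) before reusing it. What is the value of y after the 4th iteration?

Iteration 1:
  x = (-2 - (3)·2.000) / (5) = -1.600
  y = (3 - (-3)·-1.600) / (-7) = 0.257
Iteration 2:
  x = (-2 - (3)·0.257) / (5) = -0.554
  y = (3 - (-3)·-0.554) / (-7) = -0.191
Iteration 3:
  x = (-2 - (3)·-0.191) / (5) = -0.285
  y = (3 - (-3)·-0.285) / (-7) = -0.306
Iteration 4:
  x = (-2 - (3)·-0.306) / (5) = -0.216
  y = (3 - (-3)·-0.216) / (-7) = -0.336

-0.336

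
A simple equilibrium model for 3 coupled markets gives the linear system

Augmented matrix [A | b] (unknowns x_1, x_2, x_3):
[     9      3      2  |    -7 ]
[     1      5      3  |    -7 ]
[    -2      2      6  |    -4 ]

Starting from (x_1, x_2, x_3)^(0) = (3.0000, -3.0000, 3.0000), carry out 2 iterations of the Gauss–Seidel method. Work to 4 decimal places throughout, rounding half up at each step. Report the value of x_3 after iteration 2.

Iteration 1:
  x_1 = (-7 - (3)·-3.0000 - (2)·3.0000) / (9) = -0.4444
  x_2 = (-7 - (1)·-0.4444 - (3)·3.0000) / (5) = -3.1111
  x_3 = (-4 - (-2)·-0.4444 - (2)·-3.1111) / (6) = 0.2222
Iteration 2:
  x_1 = (-7 - (3)·-3.1111 - (2)·0.2222) / (9) = 0.2099
  x_2 = (-7 - (1)·0.2099 - (3)·0.2222) / (5) = -1.5753
  x_3 = (-4 - (-2)·0.2099 - (2)·-1.5753) / (6) = -0.0716

-0.0716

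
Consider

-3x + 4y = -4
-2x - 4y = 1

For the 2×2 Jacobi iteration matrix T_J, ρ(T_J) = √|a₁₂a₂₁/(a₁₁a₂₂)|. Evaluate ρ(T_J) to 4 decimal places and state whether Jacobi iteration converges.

0.8165

a₁₂a₂₁/(a₁₁a₂₂) = (4)·(-2) / ((-3)·(-4)) = -0.666667
ρ = √|-0.666667| = √0.666667 = 0.8165
ρ < 1, so Jacobi converges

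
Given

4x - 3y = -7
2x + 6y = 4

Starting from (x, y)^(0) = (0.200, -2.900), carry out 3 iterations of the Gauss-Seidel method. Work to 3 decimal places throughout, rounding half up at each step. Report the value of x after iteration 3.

-1.183

Iteration 1:
  x = (-7 - (-3)·-2.900) / (4) = -3.925
  y = (4 - (2)·-3.925) / (6) = 1.975
Iteration 2:
  x = (-7 - (-3)·1.975) / (4) = -0.269
  y = (4 - (2)·-0.269) / (6) = 0.756
Iteration 3:
  x = (-7 - (-3)·0.756) / (4) = -1.183
  y = (4 - (2)·-1.183) / (6) = 1.061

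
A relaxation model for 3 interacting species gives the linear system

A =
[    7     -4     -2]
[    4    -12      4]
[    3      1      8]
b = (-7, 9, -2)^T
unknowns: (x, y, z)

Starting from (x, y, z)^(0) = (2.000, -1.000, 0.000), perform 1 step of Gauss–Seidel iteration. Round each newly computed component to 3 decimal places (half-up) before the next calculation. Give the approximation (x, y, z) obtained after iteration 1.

(-1.571, -1.274, 0.498)

Iteration 1:
  x = (-7 - (-4)·-1.000 - (-2)·0.000) / (7) = -1.571
  y = (9 - (4)·-1.571 - (4)·0.000) / (-12) = -1.274
  z = (-2 - (3)·-1.571 - (1)·-1.274) / (8) = 0.498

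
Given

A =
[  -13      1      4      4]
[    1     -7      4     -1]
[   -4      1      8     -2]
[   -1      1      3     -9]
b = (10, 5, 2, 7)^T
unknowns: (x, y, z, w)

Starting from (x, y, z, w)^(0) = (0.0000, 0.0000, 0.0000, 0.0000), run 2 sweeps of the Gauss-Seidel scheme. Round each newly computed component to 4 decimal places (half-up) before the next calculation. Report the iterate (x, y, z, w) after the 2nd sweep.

(-1.0868, -0.7741, -0.3952, -0.8748)

Iteration 1:
  x = (10 - (1)·0.0000 - (4)·0.0000 - (4)·0.0000) / (-13) = -0.7692
  y = (5 - (1)·-0.7692 - (4)·0.0000 - (-1)·0.0000) / (-7) = -0.8242
  z = (2 - (-4)·-0.7692 - (1)·-0.8242 - (-2)·0.0000) / (8) = -0.0316
  w = (7 - (-1)·-0.7692 - (1)·-0.8242 - (3)·-0.0316) / (-9) = -0.7944
Iteration 2:
  x = (10 - (1)·-0.8242 - (4)·-0.0316 - (4)·-0.7944) / (-13) = -1.0868
  y = (5 - (1)·-1.0868 - (4)·-0.0316 - (-1)·-0.7944) / (-7) = -0.7741
  z = (2 - (-4)·-1.0868 - (1)·-0.7741 - (-2)·-0.7944) / (8) = -0.3952
  w = (7 - (-1)·-1.0868 - (1)·-0.7741 - (3)·-0.3952) / (-9) = -0.8748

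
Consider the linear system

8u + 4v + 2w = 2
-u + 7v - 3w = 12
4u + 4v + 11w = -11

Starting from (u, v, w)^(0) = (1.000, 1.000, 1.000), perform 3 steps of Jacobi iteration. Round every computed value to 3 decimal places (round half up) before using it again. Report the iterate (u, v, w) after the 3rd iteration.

(0.211, 0.942, -1.161)

Iteration 1:
  u = (2 - (4)·1.000 - (2)·1.000) / (8) = -0.500
  v = (12 - (-1)·1.000 - (-3)·1.000) / (7) = 2.286
  w = (-11 - (4)·1.000 - (4)·1.000) / (11) = -1.727
Iteration 2:
  u = (2 - (4)·2.286 - (2)·-1.727) / (8) = -0.461
  v = (12 - (-1)·-0.500 - (-3)·-1.727) / (7) = 0.903
  w = (-11 - (4)·-0.500 - (4)·2.286) / (11) = -1.649
Iteration 3:
  u = (2 - (4)·0.903 - (2)·-1.649) / (8) = 0.211
  v = (12 - (-1)·-0.461 - (-3)·-1.649) / (7) = 0.942
  w = (-11 - (4)·-0.461 - (4)·0.903) / (11) = -1.161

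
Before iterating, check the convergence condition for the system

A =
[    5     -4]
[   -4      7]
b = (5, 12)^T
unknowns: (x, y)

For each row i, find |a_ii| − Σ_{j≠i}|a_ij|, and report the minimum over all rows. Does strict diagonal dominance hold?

1

row 1: |5| − (4) = 1
row 2: |7| − (4) = 3
minimum over rows = 1 → strictly diagonally dominant (convergence guaranteed)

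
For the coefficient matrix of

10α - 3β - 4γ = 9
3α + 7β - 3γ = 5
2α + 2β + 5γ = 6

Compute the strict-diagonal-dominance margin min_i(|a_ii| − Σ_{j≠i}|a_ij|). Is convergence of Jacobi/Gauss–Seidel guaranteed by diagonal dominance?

row 1: |10| − (3+4) = 3
row 2: |7| − (3+3) = 1
row 3: |5| − (2+2) = 1
minimum over rows = 1 → strictly diagonally dominant (convergence guaranteed)

1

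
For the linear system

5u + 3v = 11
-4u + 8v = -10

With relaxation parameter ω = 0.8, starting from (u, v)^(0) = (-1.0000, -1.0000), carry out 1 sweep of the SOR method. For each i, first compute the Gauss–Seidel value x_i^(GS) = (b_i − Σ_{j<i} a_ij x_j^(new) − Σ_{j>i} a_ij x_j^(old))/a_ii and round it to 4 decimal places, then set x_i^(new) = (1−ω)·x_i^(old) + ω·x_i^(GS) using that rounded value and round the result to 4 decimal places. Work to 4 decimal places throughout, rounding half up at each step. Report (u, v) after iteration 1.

(2.0400, -0.3840)

Iteration 1:
  u: GS value = (11 - (3)·-1.0000) / (5) = 2.8000;  u ← (1−ω)·-1.0000 + ω·2.8000 = 2.0400
  v: GS value = (-10 - (-4)·2.0400) / (8) = -0.2300;  v ← (1−ω)·-1.0000 + ω·-0.2300 = -0.3840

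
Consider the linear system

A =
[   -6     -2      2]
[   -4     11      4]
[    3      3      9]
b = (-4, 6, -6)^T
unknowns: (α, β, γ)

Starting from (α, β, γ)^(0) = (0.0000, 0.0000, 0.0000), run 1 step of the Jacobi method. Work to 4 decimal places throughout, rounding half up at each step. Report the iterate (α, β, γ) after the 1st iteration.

Iteration 1:
  α = (-4 - (-2)·0.0000 - (2)·0.0000) / (-6) = 0.6667
  β = (6 - (-4)·0.0000 - (4)·0.0000) / (11) = 0.5455
  γ = (-6 - (3)·0.0000 - (3)·0.0000) / (9) = -0.6667

(0.6667, 0.5455, -0.6667)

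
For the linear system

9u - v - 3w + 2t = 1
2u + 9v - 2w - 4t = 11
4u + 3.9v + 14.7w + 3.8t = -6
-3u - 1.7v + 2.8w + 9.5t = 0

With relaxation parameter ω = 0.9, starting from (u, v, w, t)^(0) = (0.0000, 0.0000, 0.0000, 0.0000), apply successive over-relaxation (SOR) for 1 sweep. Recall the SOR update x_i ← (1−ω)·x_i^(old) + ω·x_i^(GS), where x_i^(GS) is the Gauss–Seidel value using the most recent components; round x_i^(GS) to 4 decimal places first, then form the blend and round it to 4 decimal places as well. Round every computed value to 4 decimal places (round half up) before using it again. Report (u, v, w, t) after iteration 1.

Iteration 1:
  u: GS value = (1 - (-1)·0.0000 - (-3)·0.0000 - (2)·0.0000) / (9) = 0.1111;  u ← (1−ω)·0.0000 + ω·0.1111 = 0.1000
  v: GS value = (11 - (2)·0.1000 - (-2)·0.0000 - (-4)·0.0000) / (9) = 1.2000;  v ← (1−ω)·0.0000 + ω·1.2000 = 1.0800
  w: GS value = (-6 - (4)·0.1000 - (3.9)·1.0800 - (3.8)·0.0000) / (14.7) = -0.7219;  w ← (1−ω)·0.0000 + ω·-0.7219 = -0.6497
  t: GS value = (0 - (-3)·0.1000 - (-1.7)·1.0800 - (2.8)·-0.6497) / (9.5) = 0.4163;  t ← (1−ω)·0.0000 + ω·0.4163 = 0.3747

(0.1000, 1.0800, -0.6497, 0.3747)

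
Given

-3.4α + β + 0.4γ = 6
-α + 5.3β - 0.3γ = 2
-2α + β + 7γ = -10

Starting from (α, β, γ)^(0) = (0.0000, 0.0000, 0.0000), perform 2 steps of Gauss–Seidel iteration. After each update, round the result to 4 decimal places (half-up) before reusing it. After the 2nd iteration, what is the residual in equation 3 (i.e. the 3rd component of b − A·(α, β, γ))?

Iteration 1:
  α = (6 - (1)·0.0000 - (0.4)·0.0000) / (-3.4) = -1.7647
  β = (2 - (-1)·-1.7647 - (-0.3)·0.0000) / (5.3) = 0.0444
  γ = (-10 - (-2)·-1.7647 - (1)·0.0444) / (7) = -1.9391
Iteration 2:
  α = (6 - (1)·0.0444 - (0.4)·-1.9391) / (-3.4) = -1.9798
  β = (2 - (-1)·-1.9798 - (-0.3)·-1.9391) / (5.3) = -0.1059
  γ = (-10 - (-2)·-1.9798 - (1)·-0.1059) / (7) = -1.9791
Residual b − A·x = (0.1662, -0.0123, 0.0000)

0.0000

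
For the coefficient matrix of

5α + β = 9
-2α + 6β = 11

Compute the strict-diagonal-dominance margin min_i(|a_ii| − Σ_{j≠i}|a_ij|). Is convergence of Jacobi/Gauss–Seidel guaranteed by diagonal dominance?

row 1: |5| − (1) = 4
row 2: |6| − (2) = 4
minimum over rows = 4 → strictly diagonally dominant (convergence guaranteed)

4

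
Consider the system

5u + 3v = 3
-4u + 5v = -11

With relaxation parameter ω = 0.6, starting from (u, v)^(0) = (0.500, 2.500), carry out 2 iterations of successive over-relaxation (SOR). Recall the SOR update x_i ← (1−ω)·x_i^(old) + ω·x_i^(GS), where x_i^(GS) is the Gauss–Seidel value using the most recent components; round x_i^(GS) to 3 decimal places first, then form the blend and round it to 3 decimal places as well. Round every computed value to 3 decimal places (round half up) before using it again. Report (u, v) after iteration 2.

Iteration 1:
  u: GS value = (3 - (3)·2.500) / (5) = -0.900;  u ← (1−ω)·0.500 + ω·-0.900 = -0.340
  v: GS value = (-11 - (-4)·-0.340) / (5) = -2.472;  v ← (1−ω)·2.500 + ω·-2.472 = -0.483
Iteration 2:
  u: GS value = (3 - (3)·-0.483) / (5) = 0.890;  u ← (1−ω)·-0.340 + ω·0.890 = 0.398
  v: GS value = (-11 - (-4)·0.398) / (5) = -1.882;  v ← (1−ω)·-0.483 + ω·-1.882 = -1.322

(0.398, -1.322)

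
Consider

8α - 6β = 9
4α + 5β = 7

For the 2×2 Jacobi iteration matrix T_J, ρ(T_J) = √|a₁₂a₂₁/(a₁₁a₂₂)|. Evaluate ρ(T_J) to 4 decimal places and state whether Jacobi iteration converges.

0.7746

a₁₂a₂₁/(a₁₁a₂₂) = (-6)·(4) / ((8)·(5)) = -0.600000
ρ = √|-0.600000| = √0.600000 = 0.7746
ρ < 1, so Jacobi converges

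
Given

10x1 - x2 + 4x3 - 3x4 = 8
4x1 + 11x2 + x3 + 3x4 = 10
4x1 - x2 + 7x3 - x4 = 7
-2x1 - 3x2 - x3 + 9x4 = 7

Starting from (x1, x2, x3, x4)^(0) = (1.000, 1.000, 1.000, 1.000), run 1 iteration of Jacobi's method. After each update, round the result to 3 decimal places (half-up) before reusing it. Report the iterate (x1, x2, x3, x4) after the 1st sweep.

Iteration 1:
  x1 = (8 - (-1)·1.000 - (4)·1.000 - (-3)·1.000) / (10) = 0.800
  x2 = (10 - (4)·1.000 - (1)·1.000 - (3)·1.000) / (11) = 0.182
  x3 = (7 - (4)·1.000 - (-1)·1.000 - (-1)·1.000) / (7) = 0.714
  x4 = (7 - (-2)·1.000 - (-3)·1.000 - (-1)·1.000) / (9) = 1.444

(0.800, 0.182, 0.714, 1.444)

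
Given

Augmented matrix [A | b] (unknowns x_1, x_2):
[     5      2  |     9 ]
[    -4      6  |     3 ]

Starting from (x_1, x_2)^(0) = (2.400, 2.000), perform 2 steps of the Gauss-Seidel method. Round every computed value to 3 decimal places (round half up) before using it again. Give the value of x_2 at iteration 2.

1.389

Iteration 1:
  x_1 = (9 - (2)·2.000) / (5) = 1.000
  x_2 = (3 - (-4)·1.000) / (6) = 1.167
Iteration 2:
  x_1 = (9 - (2)·1.167) / (5) = 1.333
  x_2 = (3 - (-4)·1.333) / (6) = 1.389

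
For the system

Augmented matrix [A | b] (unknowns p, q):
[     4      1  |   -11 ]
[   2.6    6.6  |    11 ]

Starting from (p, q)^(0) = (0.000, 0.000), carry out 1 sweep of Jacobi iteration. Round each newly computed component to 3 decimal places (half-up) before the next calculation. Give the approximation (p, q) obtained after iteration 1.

(-2.750, 1.667)

Iteration 1:
  p = (-11 - (1)·0.000) / (4) = -2.750
  q = (11 - (2.6)·0.000) / (6.6) = 1.667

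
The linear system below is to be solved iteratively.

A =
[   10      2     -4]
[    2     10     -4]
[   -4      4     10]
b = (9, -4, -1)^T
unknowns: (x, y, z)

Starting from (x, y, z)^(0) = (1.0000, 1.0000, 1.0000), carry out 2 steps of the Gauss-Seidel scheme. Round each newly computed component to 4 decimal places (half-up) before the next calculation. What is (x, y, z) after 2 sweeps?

(1.1152, -0.4518, 0.5268)

Iteration 1:
  x = (9 - (2)·1.0000 - (-4)·1.0000) / (10) = 1.1000
  y = (-4 - (2)·1.1000 - (-4)·1.0000) / (10) = -0.2200
  z = (-1 - (-4)·1.1000 - (4)·-0.2200) / (10) = 0.4280
Iteration 2:
  x = (9 - (2)·-0.2200 - (-4)·0.4280) / (10) = 1.1152
  y = (-4 - (2)·1.1152 - (-4)·0.4280) / (10) = -0.4518
  z = (-1 - (-4)·1.1152 - (4)·-0.4518) / (10) = 0.5268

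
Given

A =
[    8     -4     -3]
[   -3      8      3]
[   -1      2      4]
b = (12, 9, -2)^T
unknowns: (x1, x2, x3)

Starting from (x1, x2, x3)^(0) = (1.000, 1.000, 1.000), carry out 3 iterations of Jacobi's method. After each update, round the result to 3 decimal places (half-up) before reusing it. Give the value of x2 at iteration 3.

Iteration 1:
  x1 = (12 - (-4)·1.000 - (-3)·1.000) / (8) = 2.375
  x2 = (9 - (-3)·1.000 - (3)·1.000) / (8) = 1.125
  x3 = (-2 - (-1)·1.000 - (2)·1.000) / (4) = -0.750
Iteration 2:
  x1 = (12 - (-4)·1.125 - (-3)·-0.750) / (8) = 1.781
  x2 = (9 - (-3)·2.375 - (3)·-0.750) / (8) = 2.297
  x3 = (-2 - (-1)·2.375 - (2)·1.125) / (4) = -0.469
Iteration 3:
  x1 = (12 - (-4)·2.297 - (-3)·-0.469) / (8) = 2.473
  x2 = (9 - (-3)·1.781 - (3)·-0.469) / (8) = 1.969
  x3 = (-2 - (-1)·1.781 - (2)·2.297) / (4) = -1.203

1.969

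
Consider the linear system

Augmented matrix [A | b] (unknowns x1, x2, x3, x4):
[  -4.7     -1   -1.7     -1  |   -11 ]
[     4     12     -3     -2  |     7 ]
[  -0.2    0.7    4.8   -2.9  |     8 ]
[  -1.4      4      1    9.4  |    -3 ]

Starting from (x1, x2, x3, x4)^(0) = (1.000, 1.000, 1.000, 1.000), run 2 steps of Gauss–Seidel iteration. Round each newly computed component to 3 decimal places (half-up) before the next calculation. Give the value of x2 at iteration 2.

Iteration 1:
  x1 = (-11 - (-1)·1.000 - (-1.7)·1.000 - (-1)·1.000) / (-4.7) = 1.553
  x2 = (7 - (4)·1.553 - (-3)·1.000 - (-2)·1.000) / (12) = 0.482
  x3 = (8 - (-0.2)·1.553 - (0.7)·0.482 - (-2.9)·1.000) / (4.8) = 2.265
  x4 = (-3 - (-1.4)·1.553 - (4)·0.482 - (1)·2.265) / (9.4) = -0.534
Iteration 2:
  x1 = (-11 - (-1)·0.482 - (-1.7)·2.265 - (-1)·-0.534) / (-4.7) = 1.532
  x2 = (7 - (4)·1.532 - (-3)·2.265 - (-2)·-0.534) / (12) = 0.550
  x3 = (8 - (-0.2)·1.532 - (0.7)·0.550 - (-2.9)·-0.534) / (4.8) = 1.328
  x4 = (-3 - (-1.4)·1.532 - (4)·0.550 - (1)·1.328) / (9.4) = -0.466

0.550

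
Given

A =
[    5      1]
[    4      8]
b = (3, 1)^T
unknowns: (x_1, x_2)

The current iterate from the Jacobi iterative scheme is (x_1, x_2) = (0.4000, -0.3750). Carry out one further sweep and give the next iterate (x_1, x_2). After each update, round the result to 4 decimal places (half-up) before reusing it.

(0.6750, -0.0750)

One sweep:
  x_1 = (3 - (1)·-0.3750) / (5) = 0.6750
  x_2 = (1 - (4)·0.4000) / (8) = -0.0750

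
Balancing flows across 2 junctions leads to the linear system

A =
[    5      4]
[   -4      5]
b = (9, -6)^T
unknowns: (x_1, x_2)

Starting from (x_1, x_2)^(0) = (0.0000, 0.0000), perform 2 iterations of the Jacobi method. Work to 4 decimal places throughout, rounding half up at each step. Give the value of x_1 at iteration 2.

Iteration 1:
  x_1 = (9 - (4)·0.0000) / (5) = 1.8000
  x_2 = (-6 - (-4)·0.0000) / (5) = -1.2000
Iteration 2:
  x_1 = (9 - (4)·-1.2000) / (5) = 2.7600
  x_2 = (-6 - (-4)·1.8000) / (5) = 0.2400

2.7600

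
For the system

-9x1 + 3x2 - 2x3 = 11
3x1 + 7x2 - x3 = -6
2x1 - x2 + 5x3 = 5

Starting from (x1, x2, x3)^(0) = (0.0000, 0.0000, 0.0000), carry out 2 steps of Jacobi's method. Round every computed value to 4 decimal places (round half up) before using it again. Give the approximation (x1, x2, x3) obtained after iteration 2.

Iteration 1:
  x1 = (11 - (3)·0.0000 - (-2)·0.0000) / (-9) = -1.2222
  x2 = (-6 - (3)·0.0000 - (-1)·0.0000) / (7) = -0.8571
  x3 = (5 - (2)·0.0000 - (-1)·0.0000) / (5) = 1.0000
Iteration 2:
  x1 = (11 - (3)·-0.8571 - (-2)·1.0000) / (-9) = -1.7301
  x2 = (-6 - (3)·-1.2222 - (-1)·1.0000) / (7) = -0.1905
  x3 = (5 - (2)·-1.2222 - (-1)·-0.8571) / (5) = 1.3175

(-1.7301, -0.1905, 1.3175)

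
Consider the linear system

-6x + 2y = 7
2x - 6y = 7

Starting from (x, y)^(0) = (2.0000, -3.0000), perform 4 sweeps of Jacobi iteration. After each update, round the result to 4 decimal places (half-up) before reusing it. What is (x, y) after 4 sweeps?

(-1.7037, -1.7654)

Iteration 1:
  x = (7 - (2)·-3.0000) / (-6) = -2.1667
  y = (7 - (2)·2.0000) / (-6) = -0.5000
Iteration 2:
  x = (7 - (2)·-0.5000) / (-6) = -1.3333
  y = (7 - (2)·-2.1667) / (-6) = -1.8889
Iteration 3:
  x = (7 - (2)·-1.8889) / (-6) = -1.7963
  y = (7 - (2)·-1.3333) / (-6) = -1.6111
Iteration 4:
  x = (7 - (2)·-1.6111) / (-6) = -1.7037
  y = (7 - (2)·-1.7963) / (-6) = -1.7654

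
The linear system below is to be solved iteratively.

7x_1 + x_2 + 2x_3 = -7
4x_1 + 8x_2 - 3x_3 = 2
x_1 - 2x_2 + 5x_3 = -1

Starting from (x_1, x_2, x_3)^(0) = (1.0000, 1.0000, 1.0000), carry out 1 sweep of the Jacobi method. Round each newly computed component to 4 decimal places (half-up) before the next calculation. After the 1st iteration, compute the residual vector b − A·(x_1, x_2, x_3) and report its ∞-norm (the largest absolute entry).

6.7144

Iteration 1:
  x_1 = (-7 - (1)·1.0000 - (2)·1.0000) / (7) = -1.4286
  x_2 = (2 - (4)·1.0000 - (-3)·1.0000) / (8) = 0.1250
  x_3 = (-1 - (1)·1.0000 - (-2)·1.0000) / (5) = 0.0000
Residual b − A·x = (2.8752, 6.7144, 0.6786); ∞-norm = 6.7144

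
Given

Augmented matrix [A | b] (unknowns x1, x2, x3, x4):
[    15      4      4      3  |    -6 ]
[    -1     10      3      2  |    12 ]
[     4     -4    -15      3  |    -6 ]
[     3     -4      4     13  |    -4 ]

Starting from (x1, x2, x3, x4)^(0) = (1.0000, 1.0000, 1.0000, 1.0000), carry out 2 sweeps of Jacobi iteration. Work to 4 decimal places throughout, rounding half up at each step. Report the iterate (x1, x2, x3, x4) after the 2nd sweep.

(-0.6656, 1.0144, -0.2232, 0.0154)

Iteration 1:
  x1 = (-6 - (4)·1.0000 - (4)·1.0000 - (3)·1.0000) / (15) = -1.1333
  x2 = (12 - (-1)·1.0000 - (3)·1.0000 - (2)·1.0000) / (10) = 0.8000
  x3 = (-6 - (4)·1.0000 - (-4)·1.0000 - (3)·1.0000) / (-15) = 0.6000
  x4 = (-4 - (3)·1.0000 - (-4)·1.0000 - (4)·1.0000) / (13) = -0.5385
Iteration 2:
  x1 = (-6 - (4)·0.8000 - (4)·0.6000 - (3)·-0.5385) / (15) = -0.6656
  x2 = (12 - (-1)·-1.1333 - (3)·0.6000 - (2)·-0.5385) / (10) = 1.0144
  x3 = (-6 - (4)·-1.1333 - (-4)·0.8000 - (3)·-0.5385) / (-15) = -0.2232
  x4 = (-4 - (3)·-1.1333 - (-4)·0.8000 - (4)·0.6000) / (13) = 0.0154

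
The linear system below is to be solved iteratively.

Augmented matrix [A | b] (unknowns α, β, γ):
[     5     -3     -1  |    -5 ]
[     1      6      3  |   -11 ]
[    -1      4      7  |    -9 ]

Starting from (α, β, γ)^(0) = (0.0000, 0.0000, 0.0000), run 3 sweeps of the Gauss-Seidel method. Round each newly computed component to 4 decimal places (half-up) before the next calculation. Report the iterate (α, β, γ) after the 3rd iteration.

(-1.9222, -1.0765, -0.9452)

Iteration 1:
  α = (-5 - (-3)·0.0000 - (-1)·0.0000) / (5) = -1.0000
  β = (-11 - (1)·-1.0000 - (3)·0.0000) / (6) = -1.6667
  γ = (-9 - (-1)·-1.0000 - (4)·-1.6667) / (7) = -0.4762
Iteration 2:
  α = (-5 - (-3)·-1.6667 - (-1)·-0.4762) / (5) = -2.0953
  β = (-11 - (1)·-2.0953 - (3)·-0.4762) / (6) = -1.2460
  γ = (-9 - (-1)·-2.0953 - (4)·-1.2460) / (7) = -0.8730
Iteration 3:
  α = (-5 - (-3)·-1.2460 - (-1)·-0.8730) / (5) = -1.9222
  β = (-11 - (1)·-1.9222 - (3)·-0.8730) / (6) = -1.0765
  γ = (-9 - (-1)·-1.9222 - (4)·-1.0765) / (7) = -0.9452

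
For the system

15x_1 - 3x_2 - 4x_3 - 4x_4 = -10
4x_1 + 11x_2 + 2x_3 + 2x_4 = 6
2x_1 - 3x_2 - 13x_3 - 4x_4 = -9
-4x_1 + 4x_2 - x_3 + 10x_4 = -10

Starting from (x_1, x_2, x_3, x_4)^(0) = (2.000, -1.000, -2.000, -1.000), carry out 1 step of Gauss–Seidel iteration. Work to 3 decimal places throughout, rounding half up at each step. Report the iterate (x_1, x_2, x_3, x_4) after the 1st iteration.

(-1.667, 1.697, 0.352, -2.310)

Iteration 1:
  x_1 = (-10 - (-3)·-1.000 - (-4)·-2.000 - (-4)·-1.000) / (15) = -1.667
  x_2 = (6 - (4)·-1.667 - (2)·-2.000 - (2)·-1.000) / (11) = 1.697
  x_3 = (-9 - (2)·-1.667 - (-3)·1.697 - (-4)·-1.000) / (-13) = 0.352
  x_4 = (-10 - (-4)·-1.667 - (4)·1.697 - (-1)·0.352) / (10) = -2.310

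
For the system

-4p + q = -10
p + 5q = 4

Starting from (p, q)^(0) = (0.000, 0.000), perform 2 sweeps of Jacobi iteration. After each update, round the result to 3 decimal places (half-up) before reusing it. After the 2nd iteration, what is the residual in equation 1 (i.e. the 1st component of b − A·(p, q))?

Iteration 1:
  p = (-10 - (1)·0.000) / (-4) = 2.500
  q = (4 - (1)·0.000) / (5) = 0.800
Iteration 2:
  p = (-10 - (1)·0.800) / (-4) = 2.700
  q = (4 - (1)·2.500) / (5) = 0.300
Residual b − A·x = (0.500, -0.200)

0.500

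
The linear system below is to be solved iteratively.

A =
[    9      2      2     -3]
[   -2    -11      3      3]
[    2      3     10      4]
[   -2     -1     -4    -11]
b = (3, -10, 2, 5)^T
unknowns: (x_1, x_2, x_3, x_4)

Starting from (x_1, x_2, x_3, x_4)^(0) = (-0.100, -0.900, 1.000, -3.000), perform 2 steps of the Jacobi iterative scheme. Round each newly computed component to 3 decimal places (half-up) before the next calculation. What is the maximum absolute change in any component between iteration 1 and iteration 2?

1.180

Iteration 1:
  x_1 = (3 - (2)·-0.900 - (2)·1.000 - (-3)·-3.000) / (9) = -0.689
  x_2 = (-10 - (-2)·-0.100 - (3)·1.000 - (3)·-3.000) / (-11) = 0.382
  x_3 = (2 - (2)·-0.100 - (3)·-0.900 - (4)·-3.000) / (10) = 1.690
  x_4 = (5 - (-2)·-0.100 - (-1)·-0.900 - (-4)·1.000) / (-11) = -0.718
Iteration 2:
  x_1 = (3 - (2)·0.382 - (2)·1.690 - (-3)·-0.718) / (9) = -0.366
  x_2 = (-10 - (-2)·-0.689 - (3)·1.690 - (3)·-0.718) / (-11) = 1.299
  x_3 = (2 - (2)·-0.689 - (3)·0.382 - (4)·-0.718) / (10) = 0.510
  x_4 = (5 - (-2)·-0.689 - (-1)·0.382 - (-4)·1.690) / (-11) = -0.979
Change: (0.323, 0.917, -1.180, -0.261) → max |·| = 1.180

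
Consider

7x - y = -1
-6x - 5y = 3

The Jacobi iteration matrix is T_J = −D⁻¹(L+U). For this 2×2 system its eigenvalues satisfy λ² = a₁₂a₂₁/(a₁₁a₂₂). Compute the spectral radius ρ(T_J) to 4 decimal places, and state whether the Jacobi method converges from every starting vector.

0.4140

a₁₂a₂₁/(a₁₁a₂₂) = (-1)·(-6) / ((7)·(-5)) = -0.171429
ρ = √|-0.171429| = √0.171429 = 0.4140
ρ < 1, so Jacobi converges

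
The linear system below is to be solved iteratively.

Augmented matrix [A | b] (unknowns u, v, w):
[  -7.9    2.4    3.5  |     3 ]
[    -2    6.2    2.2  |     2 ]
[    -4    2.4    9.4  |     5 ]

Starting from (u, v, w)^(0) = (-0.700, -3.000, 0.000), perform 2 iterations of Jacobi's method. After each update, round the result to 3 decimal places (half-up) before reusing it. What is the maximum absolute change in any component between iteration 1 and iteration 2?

1.384

Iteration 1:
  u = (3 - (2.4)·-3.000 - (3.5)·0.000) / (-7.9) = -1.291
  v = (2 - (-2)·-0.700 - (2.2)·0.000) / (6.2) = 0.097
  w = (5 - (-4)·-0.700 - (2.4)·-3.000) / (9.4) = 1.000
Iteration 2:
  u = (3 - (2.4)·0.097 - (3.5)·1.000) / (-7.9) = 0.093
  v = (2 - (-2)·-1.291 - (2.2)·1.000) / (6.2) = -0.449
  w = (5 - (-4)·-1.291 - (2.4)·0.097) / (9.4) = -0.042
Change: (1.384, -0.546, -1.042) → max |·| = 1.384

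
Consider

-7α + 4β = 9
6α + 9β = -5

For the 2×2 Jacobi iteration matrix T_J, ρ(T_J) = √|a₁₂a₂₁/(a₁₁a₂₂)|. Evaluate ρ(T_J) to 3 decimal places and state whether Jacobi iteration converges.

a₁₂a₂₁/(a₁₁a₂₂) = (4)·(6) / ((-7)·(9)) = -0.380952
ρ = √|-0.380952| = √0.380952 = 0.617
ρ < 1, so Jacobi converges

0.617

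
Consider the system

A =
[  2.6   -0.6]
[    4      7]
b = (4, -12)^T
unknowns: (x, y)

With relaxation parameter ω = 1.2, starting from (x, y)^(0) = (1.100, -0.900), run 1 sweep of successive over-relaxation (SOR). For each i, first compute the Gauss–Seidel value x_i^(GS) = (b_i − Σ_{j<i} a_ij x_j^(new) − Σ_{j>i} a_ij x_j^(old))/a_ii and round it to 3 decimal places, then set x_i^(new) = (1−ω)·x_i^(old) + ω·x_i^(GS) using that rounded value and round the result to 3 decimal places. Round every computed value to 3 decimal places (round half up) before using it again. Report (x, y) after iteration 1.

Iteration 1:
  x: GS value = (4 - (-0.6)·-0.900) / (2.6) = 1.331;  x ← (1−ω)·1.100 + ω·1.331 = 1.377
  y: GS value = (-12 - (4)·1.377) / (7) = -2.501;  y ← (1−ω)·-0.900 + ω·-2.501 = -2.821

(1.377, -2.821)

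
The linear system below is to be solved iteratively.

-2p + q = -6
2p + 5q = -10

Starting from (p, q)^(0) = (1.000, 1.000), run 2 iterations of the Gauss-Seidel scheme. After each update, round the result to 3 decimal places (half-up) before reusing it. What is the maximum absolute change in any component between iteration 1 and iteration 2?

2.200

Iteration 1:
  p = (-6 - (1)·1.000) / (-2) = 3.500
  q = (-10 - (2)·3.500) / (5) = -3.400
Iteration 2:
  p = (-6 - (1)·-3.400) / (-2) = 1.300
  q = (-10 - (2)·1.300) / (5) = -2.520
Change: (-2.200, 0.880) → max |·| = 2.200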